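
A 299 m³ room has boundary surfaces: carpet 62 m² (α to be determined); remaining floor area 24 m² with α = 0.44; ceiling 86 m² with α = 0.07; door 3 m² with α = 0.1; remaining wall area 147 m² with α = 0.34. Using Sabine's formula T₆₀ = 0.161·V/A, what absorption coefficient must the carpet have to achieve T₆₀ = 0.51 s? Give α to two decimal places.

0.44

From T₆₀ = 0.161·V/A, the target T₆₀ = 0.51 s needs A = 0.161·299/0.51 = 94.39 m².
Absorption from the other surfaces = 24·0.44 + 86·0.07 + 3·0.1 + 147·0.34 = 66.86 m², so the carpet must supply 27.53 m² over 62 m².
α = 27.53/62 = 0.444.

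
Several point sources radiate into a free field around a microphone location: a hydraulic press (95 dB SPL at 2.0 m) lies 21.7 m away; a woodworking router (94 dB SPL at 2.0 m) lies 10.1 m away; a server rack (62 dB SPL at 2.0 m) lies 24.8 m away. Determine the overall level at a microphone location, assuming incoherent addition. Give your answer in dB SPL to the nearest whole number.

81 dB SPL

Apply inverse-square spreading to bring every level to the receiver, then sum 10^(L/10).
hydraulic press: 95 − 20·log₁₀(21.7/2.0) = 95 − 20.71 = 74.29 dB SPL.
woodworking router: 94 − 20·log₁₀(10.1/2.0) = 94 − 14.07 = 79.93 dB SPL.
server rack: 62 − 20·log₁₀(24.8/2.0) = 62 − 21.87 = 40.13 dB SPL.
Σ 10^(L/10) = 1.254e+08 → L_total = 10·log₁₀(1.254e+08) = 80.98 dB SPL.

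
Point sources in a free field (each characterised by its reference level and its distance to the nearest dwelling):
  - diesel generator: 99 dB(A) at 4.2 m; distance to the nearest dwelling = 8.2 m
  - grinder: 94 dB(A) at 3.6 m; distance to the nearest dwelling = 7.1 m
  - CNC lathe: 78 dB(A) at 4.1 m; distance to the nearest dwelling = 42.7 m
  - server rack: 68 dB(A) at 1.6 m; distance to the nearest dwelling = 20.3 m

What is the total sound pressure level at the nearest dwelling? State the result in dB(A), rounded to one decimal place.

First find each source's level at the receiver (point-source: −20·log₁₀(r/r_ref)), then combine on an intensity basis.
diesel generator: 99 − 20·log₁₀(8.2/4.2) = 99 − 5.81 = 93.19 dB(A).
grinder: 94 − 20·log₁₀(7.1/3.6) = 94 − 5.90 = 88.10 dB(A).
CNC lathe: 78 − 20·log₁₀(42.7/4.1) = 78 − 20.35 = 57.65 dB(A).
server rack: 68 − 20·log₁₀(20.3/1.6) = 68 − 22.07 = 45.93 dB(A).
Σ 10^(L/10) = 2.730e+09 → L_total = 10·log₁₀(2.730e+09) = 94.36 dB(A).

94.4 dB(A)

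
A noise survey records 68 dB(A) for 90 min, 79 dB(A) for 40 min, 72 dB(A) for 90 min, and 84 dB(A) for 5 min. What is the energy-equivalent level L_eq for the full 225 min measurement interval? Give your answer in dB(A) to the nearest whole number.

Weight each interval's intensity by its duration and average over T = 225 min:
Σ tᵢ·10^(Lᵢ/10) = 90·10^(68/10) + 40·10^(79/10) + 90·10^(72/10) + 5·10^(84/10) = 6.428e+09.
L_eq = 10·log₁₀(6.428e+09/225) = 74.56 dB(A).

75 dB(A)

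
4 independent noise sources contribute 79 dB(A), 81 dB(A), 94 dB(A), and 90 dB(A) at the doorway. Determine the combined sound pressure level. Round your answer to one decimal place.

For uncorrelated sources the intensities add, so convert each level to linear form, sum, and take 10·log₁₀ of the total.
Σ 10^(L/10) = 10^(79/10) + 10^(81/10) + 10^(94/10) + 10^(90/10) = 3.717e+09.
L_total = 10·log₁₀(3.717e+09) = 95.70 dB(A).

95.7 dB(A)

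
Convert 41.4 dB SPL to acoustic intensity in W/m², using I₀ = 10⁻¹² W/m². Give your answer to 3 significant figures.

1.38e-08 W/m²

L = 10·log₁₀(I/I₀) ⇒ I = I₀·10^(L/10) = 10⁻¹² × 10^4.14.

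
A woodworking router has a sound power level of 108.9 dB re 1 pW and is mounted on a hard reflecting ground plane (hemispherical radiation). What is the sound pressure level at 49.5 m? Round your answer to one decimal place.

67.0 dB

L_p = L_w − 10·log₁₀(2π·r²) with r = 49.5 m.
2π·r² = 1.54e+04 m², 10·log₁₀ of that is 41.874 dB.
L_p = 108.9 − 41.874 = 67.03 dB.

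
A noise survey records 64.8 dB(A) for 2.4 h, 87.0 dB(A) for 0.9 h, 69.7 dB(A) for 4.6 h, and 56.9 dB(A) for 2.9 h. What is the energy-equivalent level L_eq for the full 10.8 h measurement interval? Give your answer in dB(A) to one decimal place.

76.7 dB(A)

The energy average is taken in the linear domain: L_eq = 10·log₁₀[(Σ tᵢ·10^(Lᵢ/10))/T], T = 10.8 h.
Σ tᵢ·10^(Lᵢ/10) = 2.4·10^(64.8/10) + 0.9·10^(87.0/10) + 4.6·10^(69.7/10) + 2.9·10^(56.9/10) = 5.027e+08.
L_eq = 10·log₁₀(5.027e+08/10.8) = 76.68 dB(A).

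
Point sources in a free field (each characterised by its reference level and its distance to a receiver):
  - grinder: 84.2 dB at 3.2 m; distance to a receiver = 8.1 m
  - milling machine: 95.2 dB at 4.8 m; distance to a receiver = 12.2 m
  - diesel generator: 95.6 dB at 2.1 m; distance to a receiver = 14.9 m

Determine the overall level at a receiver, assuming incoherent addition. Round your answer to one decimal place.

88.0 dB

First find each source's level at the receiver (point-source: −20·log₁₀(r/r_ref)), then combine on an intensity basis.
grinder: 84.2 − 20·log₁₀(8.1/3.2) = 84.2 − 8.07 = 76.13 dB.
milling machine: 95.2 − 20·log₁₀(12.2/4.8) = 95.2 − 8.10 = 87.10 dB.
diesel generator: 95.6 − 20·log₁₀(14.9/2.1) = 95.6 − 17.02 = 78.58 dB.
Σ 10^(L/10) = 6.258e+08 → L_total = 10·log₁₀(6.258e+08) = 87.96 dB.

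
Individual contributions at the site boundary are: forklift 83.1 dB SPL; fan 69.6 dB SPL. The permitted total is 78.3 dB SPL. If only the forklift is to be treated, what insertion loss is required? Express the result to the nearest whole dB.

The untreated sources together contribute 10^(69.6/10) = 9.120e+06, i.e. 69.60 dB SPL.
The limit corresponds to 10^(78.3/10) = 6.761e+07; subtracting the fixed part leaves 5.849e+07 for the forklift, i.e. 77.67 dB SPL.
So the forklift must be reduced from 83.1 to 77.67 dB SPL: IL = 5.43 dB.

5 dB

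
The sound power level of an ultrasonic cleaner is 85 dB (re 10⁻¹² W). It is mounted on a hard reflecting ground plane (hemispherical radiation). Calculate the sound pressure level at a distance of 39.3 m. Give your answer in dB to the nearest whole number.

45 dB

L_p = L_w − 10·log₁₀(2π·r²) with r = 39.3 m.
2π·r² = 9704 m², 10·log₁₀ of that is 39.870 dB.
L_p = 85 − 39.870 = 45.13 dB.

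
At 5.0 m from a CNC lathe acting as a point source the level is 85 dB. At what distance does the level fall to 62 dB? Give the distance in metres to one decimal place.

Point-source spreading drops the level by 20·log₁₀(r₂/r₁); inverting, r₂/r₁ = 10^(ΔL/20).
r₂ = 5.0·10^((85−62)/20) = 5.0·10^(23.0/20) = 70.63 m.

70.6 m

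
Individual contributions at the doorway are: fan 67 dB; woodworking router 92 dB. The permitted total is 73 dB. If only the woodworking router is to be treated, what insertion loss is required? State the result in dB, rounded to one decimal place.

20.3 dB

The untreated sources together contribute 10^(67/10) = 5.012e+06, i.e. 67.00 dB.
To meet 73 dB overall, the treated woodworking router may contribute at most 10^(73/10) − 5.012e+06 = 1.494e+07, i.e. 71.74 dB.
So the woodworking router must be reduced from 92 to 71.74 dB: IL = 20.26 dB.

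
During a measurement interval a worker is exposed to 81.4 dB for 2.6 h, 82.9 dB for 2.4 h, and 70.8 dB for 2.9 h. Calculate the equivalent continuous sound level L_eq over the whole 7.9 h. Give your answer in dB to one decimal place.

80.4 dB

L_eq = 10·log₁₀[(1/T)·Σ tᵢ·10^(Lᵢ/10)] with T = 7.9 h.
Σ tᵢ·10^(Lᵢ/10) = 2.6·10^(81.4/10) + 2.4·10^(82.9/10) + 2.9·10^(70.8/10) = 8.617e+08.
L_eq = 10·log₁₀(8.617e+08/7.9) = 80.38 dB.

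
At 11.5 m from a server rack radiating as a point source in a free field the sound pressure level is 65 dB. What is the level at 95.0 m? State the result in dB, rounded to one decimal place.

46.7 dB

Spherical spreading from a point source gives a 20·log₁₀(r₂/r₁) drop.
L₂ = 65 − 20·log₁₀(95.0/11.5) = 65 − 18.341 = 46.66 dB.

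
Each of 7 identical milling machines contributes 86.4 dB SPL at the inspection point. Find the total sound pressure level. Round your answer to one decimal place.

94.9 dB SPL

With 7 equal, uncorrelated contributions the intensity is 7× that of one unit, giving a rise of 10·log₁₀ 7.
L_total = 86.4 + 10·log₁₀(7) = 86.4 + 8.451 = 94.85 dB SPL.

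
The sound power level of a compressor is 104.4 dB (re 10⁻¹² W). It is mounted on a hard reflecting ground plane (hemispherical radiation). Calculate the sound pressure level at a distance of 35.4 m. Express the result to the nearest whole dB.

65 dB

L_p = L_w − 10·log₁₀(2π·r²) with r = 35.4 m.
2π·r² = 7874 m², 10·log₁₀ of that is 38.962 dB.
L_p = 104.4 − 38.962 = 65.44 dB.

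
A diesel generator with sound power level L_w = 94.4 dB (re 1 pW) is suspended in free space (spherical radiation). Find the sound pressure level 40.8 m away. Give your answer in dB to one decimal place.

Free-field spherical radiation: L_p = L_w − 10·log₁₀(4π·r²), r = 40.8 m.
4π·r² = 2.092e+04 m², 10·log₁₀ of that is 43.205 dB.
L_p = 94.4 − 43.205 = 51.19 dB.

51.2 dB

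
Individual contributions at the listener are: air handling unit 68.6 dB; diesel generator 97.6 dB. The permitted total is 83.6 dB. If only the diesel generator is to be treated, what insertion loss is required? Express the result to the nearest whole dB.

14 dB

Fixed contribution from the other source: Σ 10^(L/10) = 10^(68.6/10) = 7.244e+06 (68.60 dB).
The limit corresponds to 10^(83.6/10) = 2.291e+08; subtracting the fixed part leaves 2.218e+08 for the diesel generator, i.e. 83.46 dB.
So the diesel generator must be reduced from 97.6 to 83.46 dB: IL = 14.14 dB.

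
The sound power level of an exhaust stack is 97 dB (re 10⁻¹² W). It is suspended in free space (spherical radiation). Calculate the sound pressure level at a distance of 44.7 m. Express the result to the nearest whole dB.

Free-field spherical radiation: L_p = L_w − 10·log₁₀(4π·r²), r = 44.7 m.
4π·r² = 2.511e+04 m², 10·log₁₀ of that is 43.998 dB.
L_p = 97 − 43.998 = 53.00 dB.

53 dB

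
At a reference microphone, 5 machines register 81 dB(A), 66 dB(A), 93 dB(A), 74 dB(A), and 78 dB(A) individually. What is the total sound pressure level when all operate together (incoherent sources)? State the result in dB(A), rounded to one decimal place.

93.5 dB(A)

For uncorrelated sources the intensities add, so convert each level to linear form, sum, and take 10·log₁₀ of the total.
Σ 10^(L/10) = 10^(81/10) + 10^(66/10) + 10^(93/10) + 10^(74/10) + 10^(78/10) = 2.213e+09.
L_total = 10·log₁₀(2.213e+09) = 93.45 dB(A).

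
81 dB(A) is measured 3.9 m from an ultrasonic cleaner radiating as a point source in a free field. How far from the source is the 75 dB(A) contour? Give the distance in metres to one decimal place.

7.8 m

For a point source L₁ − L₂ = 20·log₁₀(r₂/r₁), so r₂ = r₁·10^((L₁−L₂)/20).
r₂ = 3.9·10^((81−75)/20) = 3.9·10^(6.0/20) = 7.78 m.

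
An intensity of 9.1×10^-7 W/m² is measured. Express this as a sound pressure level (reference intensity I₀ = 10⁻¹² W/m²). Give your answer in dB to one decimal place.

L = 10·log₁₀(I/I₀) = 10·log₁₀(9.1×10^-7/10⁻¹²) = 10·log₁₀(9.1×10^5).
L = 10·(0.9590 + 5) = 59.59 dB.

59.6 dB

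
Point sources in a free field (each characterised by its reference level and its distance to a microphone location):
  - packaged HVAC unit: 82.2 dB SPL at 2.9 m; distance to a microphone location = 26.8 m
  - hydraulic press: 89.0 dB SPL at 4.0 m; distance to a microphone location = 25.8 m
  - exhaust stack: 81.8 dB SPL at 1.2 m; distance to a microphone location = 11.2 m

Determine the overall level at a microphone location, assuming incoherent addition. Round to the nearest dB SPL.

First find each source's level at the receiver (point-source: −20·log₁₀(r/r_ref)), then combine on an intensity basis.
packaged HVAC unit: 82.2 − 20·log₁₀(26.8/2.9) = 82.2 − 19.31 = 62.89 dB SPL.
hydraulic press: 89.0 − 20·log₁₀(25.8/4.0) = 89.0 − 16.19 = 72.81 dB SPL.
exhaust stack: 81.8 − 20·log₁₀(11.2/1.2) = 81.8 − 19.40 = 62.40 dB SPL.
Σ 10^(L/10) = 2.277e+07 → L_total = 10·log₁₀(2.277e+07) = 73.57 dB SPL.

74 dB SPL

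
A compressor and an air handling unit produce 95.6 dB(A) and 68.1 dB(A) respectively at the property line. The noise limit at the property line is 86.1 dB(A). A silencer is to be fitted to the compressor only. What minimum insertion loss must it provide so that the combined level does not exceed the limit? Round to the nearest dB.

10 dB

Everything except the compressor sums to 10^(68.1/10) = 6.457e+06 in linear terms, 68.10 dB(A).
The limit corresponds to 10^(86.1/10) = 4.074e+08; subtracting the fixed part leaves 4.009e+08 for the compressor, i.e. 86.03 dB(A).
So the compressor must be reduced from 95.6 to 86.03 dB(A): IL = 9.57 dB.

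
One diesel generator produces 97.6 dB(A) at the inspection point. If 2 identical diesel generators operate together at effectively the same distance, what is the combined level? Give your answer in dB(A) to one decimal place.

100.6 dB(A)

With 2 equal, uncorrelated contributions the intensity is 2× that of one unit, giving a rise of 10·log₁₀ 2.
L_total = 97.6 + 10·log₁₀(2) = 97.6 + 3.010 = 100.61 dB(A).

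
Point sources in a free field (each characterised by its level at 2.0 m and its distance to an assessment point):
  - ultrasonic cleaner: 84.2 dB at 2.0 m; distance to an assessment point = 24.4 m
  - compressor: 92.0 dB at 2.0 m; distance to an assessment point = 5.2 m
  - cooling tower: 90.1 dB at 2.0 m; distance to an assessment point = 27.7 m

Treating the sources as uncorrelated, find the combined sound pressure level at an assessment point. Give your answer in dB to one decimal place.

83.8 dB

Apply inverse-square spreading to bring every level to the receiver, then sum 10^(L/10).
ultrasonic cleaner: 84.2 − 20·log₁₀(24.4/2.0) = 84.2 − 21.73 = 62.47 dB.
compressor: 92.0 − 20·log₁₀(5.2/2.0) = 92.0 − 8.30 = 83.70 dB.
cooling tower: 90.1 − 20·log₁₀(27.7/2.0) = 90.1 − 22.83 = 67.27 dB.
Σ 10^(L/10) = 2.416e+08 → L_total = 10·log₁₀(2.416e+08) = 83.83 dB.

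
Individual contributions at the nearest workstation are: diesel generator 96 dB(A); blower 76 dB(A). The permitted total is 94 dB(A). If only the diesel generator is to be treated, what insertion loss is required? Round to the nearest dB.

Fixed contribution from the other source: Σ 10^(L/10) = 10^(76/10) = 3.981e+07 (76.00 dB(A)).
To meet 94 dB(A) overall, the treated diesel generator may contribute at most 10^(94/10) − 3.981e+07 = 2.472e+09, i.e. 93.93 dB(A).
So the diesel generator must be reduced from 96 to 93.93 dB(A): IL = 2.07 dB.

2 dB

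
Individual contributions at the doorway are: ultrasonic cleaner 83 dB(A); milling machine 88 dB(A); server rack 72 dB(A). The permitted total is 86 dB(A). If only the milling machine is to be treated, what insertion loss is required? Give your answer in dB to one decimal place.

Fixed contribution from the other sources: Σ 10^(L/10) = 10^(83/10) + 10^(72/10) = 2.154e+08 (83.33 dB(A)).
The limit corresponds to 10^(86/10) = 3.981e+08; subtracting the fixed part leaves 1.827e+08 for the milling machine, i.e. 82.62 dB(A).
Required insertion loss = 88 − 82.62 = 5.38 dB.

5.4 dB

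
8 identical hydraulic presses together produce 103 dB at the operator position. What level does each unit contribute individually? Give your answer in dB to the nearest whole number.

94 dB

8 equal contributions raise the level by 10·log₁₀ 8 = 9.031 dB, so each unit alone gives 103 − 9.031.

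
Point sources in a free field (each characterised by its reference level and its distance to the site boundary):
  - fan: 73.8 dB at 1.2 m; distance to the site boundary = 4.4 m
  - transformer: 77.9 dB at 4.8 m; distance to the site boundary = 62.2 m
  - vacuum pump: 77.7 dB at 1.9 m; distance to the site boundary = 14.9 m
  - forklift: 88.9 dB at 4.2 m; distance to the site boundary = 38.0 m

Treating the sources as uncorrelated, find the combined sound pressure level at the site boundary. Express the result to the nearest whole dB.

Apply inverse-square spreading to bring every level to the receiver, then sum 10^(L/10).
fan: 73.8 − 20·log₁₀(4.4/1.2) = 73.8 − 11.29 = 62.51 dB.
transformer: 77.9 − 20·log₁₀(62.2/4.8) = 77.9 − 22.25 = 55.65 dB.
vacuum pump: 77.7 − 20·log₁₀(14.9/1.9) = 77.7 − 17.89 = 59.81 dB.
forklift: 88.9 − 20·log₁₀(38.0/4.2) = 88.9 − 19.13 = 69.77 dB.
Σ 10^(L/10) = 1.259e+07 → L_total = 10·log₁₀(1.259e+07) = 71.00 dB.

71 dB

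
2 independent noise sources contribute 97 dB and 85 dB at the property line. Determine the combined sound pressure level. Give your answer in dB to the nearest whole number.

97 dB

For uncorrelated sources the intensities add, so convert each level to linear form, sum, and take 10·log₁₀ of the total.
Σ 10^(L/10) = 10^(97/10) + 10^(85/10) = 5.328e+09.
L_total = 10·log₁₀(5.328e+09) = 97.27 dB.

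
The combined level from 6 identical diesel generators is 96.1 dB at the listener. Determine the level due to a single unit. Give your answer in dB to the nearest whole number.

88 dB

Dividing the total intensity by 6 lowers the level by 10·log₁₀ 6 = 7.782 dB: L₁ = 96.1 − 7.782.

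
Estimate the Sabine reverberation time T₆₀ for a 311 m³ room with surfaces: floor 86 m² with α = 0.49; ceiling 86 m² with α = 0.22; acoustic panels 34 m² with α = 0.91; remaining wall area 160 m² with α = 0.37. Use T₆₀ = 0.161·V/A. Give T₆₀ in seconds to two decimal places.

Summing Sᵢαᵢ: 86·0.49 + 86·0.22 + 34·0.91 + 160·0.37 = 151.20 m².
T₆₀ = 0.161·V/A = 0.161·311/151.20 = 0.331 s.

0.33 s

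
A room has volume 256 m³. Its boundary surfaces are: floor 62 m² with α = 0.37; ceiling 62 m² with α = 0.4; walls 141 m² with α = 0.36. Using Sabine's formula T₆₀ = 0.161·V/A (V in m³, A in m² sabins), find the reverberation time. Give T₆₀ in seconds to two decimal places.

Summing Sᵢαᵢ: 62·0.37 + 62·0.4 + 141·0.36 = 98.50 m².
T₆₀ = 0.161 × 256 / 98.50 = 0.418 s.

0.42 s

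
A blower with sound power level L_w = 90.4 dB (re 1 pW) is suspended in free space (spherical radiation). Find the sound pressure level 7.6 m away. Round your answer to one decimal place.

61.8 dB

Free-field spherical radiation: L_p = L_w − 10·log₁₀(4π·r²), r = 7.6 m.
4π·r² = 725.8 m², 10·log₁₀ of that is 28.608 dB.
L_p = 90.4 − 28.608 = 61.79 dB.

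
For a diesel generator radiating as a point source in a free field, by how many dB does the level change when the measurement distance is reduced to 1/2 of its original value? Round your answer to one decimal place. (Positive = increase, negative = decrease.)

Point-source spreading: ΔL = −20·log₁₀(r₂/r₁).
ΔL = −20·log₁₀(0.5) = +6.02 dB.

+6.0 dB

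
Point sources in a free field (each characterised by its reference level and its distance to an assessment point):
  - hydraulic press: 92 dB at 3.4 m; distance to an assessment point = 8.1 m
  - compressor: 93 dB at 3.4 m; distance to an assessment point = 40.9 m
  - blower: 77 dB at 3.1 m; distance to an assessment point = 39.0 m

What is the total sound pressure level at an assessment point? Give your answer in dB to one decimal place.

First find each source's level at the receiver (point-source: −20·log₁₀(r/r_ref)), then combine on an intensity basis.
hydraulic press: 92 − 20·log₁₀(8.1/3.4) = 92 − 7.54 = 84.46 dB.
compressor: 93 − 20·log₁₀(40.9/3.4) = 93 − 21.60 = 71.40 dB.
blower: 77 − 20·log₁₀(39.0/3.1) = 77 − 21.99 = 55.01 dB.
Σ 10^(L/10) = 2.934e+08 → L_total = 10·log₁₀(2.934e+08) = 84.67 dB.

84.7 dB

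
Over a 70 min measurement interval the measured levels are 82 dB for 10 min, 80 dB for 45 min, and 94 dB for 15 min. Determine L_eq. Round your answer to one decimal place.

The energy average is taken in the linear domain: L_eq = 10·log₁₀[(Σ tᵢ·10^(Lᵢ/10))/T], T = 70 min.
Σ tᵢ·10^(Lᵢ/10) = 10·10^(82/10) + 45·10^(80/10) + 15·10^(94/10) = 4.376e+10.
L_eq = 10·log₁₀(4.376e+10/70) = 87.96 dB.

88.0 dB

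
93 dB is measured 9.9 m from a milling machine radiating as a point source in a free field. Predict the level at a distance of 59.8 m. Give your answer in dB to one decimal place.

Spherical spreading from a point source gives a 20·log₁₀(r₂/r₁) drop.
L₂ = 93 − 20·log₁₀(59.8/9.9) = 93 − 15.621 = 77.38 dB.

77.4 dB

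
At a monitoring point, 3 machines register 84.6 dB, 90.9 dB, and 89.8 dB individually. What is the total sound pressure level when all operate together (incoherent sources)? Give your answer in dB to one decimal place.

93.9 dB

For uncorrelated sources the intensities add, so convert each level to linear form, sum, and take 10·log₁₀ of the total.
Σ 10^(L/10) = 10^(84.6/10) + 10^(90.9/10) + 10^(89.8/10) = 2.474e+09.
L_total = 10·log₁₀(2.474e+09) = 93.93 dB.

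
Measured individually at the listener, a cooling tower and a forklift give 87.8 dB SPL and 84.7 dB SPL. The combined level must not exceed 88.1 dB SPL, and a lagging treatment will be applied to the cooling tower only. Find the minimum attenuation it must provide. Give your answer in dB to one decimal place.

2.4 dB

Fixed contribution from the other source: Σ 10^(L/10) = 10^(84.7/10) = 2.951e+08 (84.70 dB SPL).
To meet 88.1 dB SPL overall, the treated cooling tower may contribute at most 10^(88.1/10) − 2.951e+08 = 3.505e+08, i.e. 85.45 dB SPL.
Required insertion loss = 87.8 − 85.45 = 2.35 dB.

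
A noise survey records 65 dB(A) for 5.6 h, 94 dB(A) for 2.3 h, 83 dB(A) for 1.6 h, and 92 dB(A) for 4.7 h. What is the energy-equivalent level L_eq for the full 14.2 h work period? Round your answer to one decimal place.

Weight each interval's intensity by its duration and average over T = 14.2 h:
Σ tᵢ·10^(Lᵢ/10) = 5.6·10^(65/10) + 2.3·10^(94/10) + 1.6·10^(83/10) + 4.7·10^(92/10) = 1.356e+10.
L_eq = 10·log₁₀(1.356e+10/14.2) = 89.80 dB(A).

89.8 dB(A)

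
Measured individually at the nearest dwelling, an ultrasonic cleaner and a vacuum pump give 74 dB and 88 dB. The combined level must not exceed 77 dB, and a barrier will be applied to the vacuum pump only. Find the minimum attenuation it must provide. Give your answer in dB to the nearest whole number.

The untreated sources together contribute 10^(74/10) = 2.512e+07, i.e. 74.00 dB.
The limit corresponds to 10^(77/10) = 5.012e+07; subtracting the fixed part leaves 2.500e+07 for the vacuum pump, i.e. 73.98 dB.
So the vacuum pump must be reduced from 88 to 73.98 dB: IL = 14.02 dB.

14 dB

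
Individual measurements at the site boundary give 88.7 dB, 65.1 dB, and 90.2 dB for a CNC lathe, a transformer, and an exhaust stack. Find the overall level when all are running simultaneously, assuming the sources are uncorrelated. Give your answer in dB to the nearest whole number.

For uncorrelated sources the intensities add, so convert each level to linear form, sum, and take 10·log₁₀ of the total.
Σ 10^(L/10) = 10^(88.7/10) + 10^(65.1/10) + 10^(90.2/10) = 1.792e+09.
L_total = 10·log₁₀(1.792e+09) = 92.53 dB.

93 dB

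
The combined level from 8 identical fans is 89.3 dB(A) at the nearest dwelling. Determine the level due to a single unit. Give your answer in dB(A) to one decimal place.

80.3 dB(A)

For N identical incoherent sources L_total = L₁ + 10·log₁₀ N, so L₁ = 89.3 − 10·log₁₀(8) = 89.3 − 9.031.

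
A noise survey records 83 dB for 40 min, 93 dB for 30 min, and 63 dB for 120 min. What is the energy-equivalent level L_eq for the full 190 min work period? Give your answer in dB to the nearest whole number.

The energy average is taken in the linear domain: L_eq = 10·log₁₀[(Σ tᵢ·10^(Lᵢ/10))/T], T = 190 min.
Σ tᵢ·10^(Lᵢ/10) = 40·10^(83/10) + 30·10^(93/10) + 120·10^(63/10) = 6.808e+10.
L_eq = 10·log₁₀(6.808e+10/190) = 85.54 dB.

86 dB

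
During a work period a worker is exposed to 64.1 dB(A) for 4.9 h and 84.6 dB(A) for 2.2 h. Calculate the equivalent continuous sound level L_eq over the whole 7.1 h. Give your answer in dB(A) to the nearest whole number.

80 dB(A)

L_eq = 10·log₁₀[(1/T)·Σ tᵢ·10^(Lᵢ/10)] with T = 7.1 h.
Σ tᵢ·10^(Lᵢ/10) = 4.9·10^(64.1/10) + 2.2·10^(84.6/10) = 6.471e+08.
L_eq = 10·log₁₀(6.471e+08/7.1) = 79.60 dB(A).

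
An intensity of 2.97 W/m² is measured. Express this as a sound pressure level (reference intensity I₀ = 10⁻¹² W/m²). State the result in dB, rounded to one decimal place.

I/I₀ = 2.97/10⁻¹² = 2.97×10^12, and L = 10·log₁₀(I/I₀).
L = 10·(0.4728 + 12) = 124.73 dB.

124.7 dB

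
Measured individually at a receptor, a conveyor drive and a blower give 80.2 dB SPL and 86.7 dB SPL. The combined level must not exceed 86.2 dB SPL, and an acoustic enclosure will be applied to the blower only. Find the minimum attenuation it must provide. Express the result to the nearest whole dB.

2 dB

Everything except the blower sums to 10^(80.2/10) = 1.047e+08 in linear terms, 80.20 dB SPL.
To meet 86.2 dB SPL overall, the treated blower may contribute at most 10^(86.2/10) − 1.047e+08 = 3.122e+08, i.e. 84.94 dB SPL.
So the blower must be reduced from 86.7 to 84.94 dB SPL: IL = 1.76 dB.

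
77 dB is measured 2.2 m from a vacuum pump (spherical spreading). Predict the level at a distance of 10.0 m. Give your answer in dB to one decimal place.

63.8 dB

Spherical spreading from a point source gives a 20·log₁₀(r₂/r₁) drop.
L₂ = 77 − 20·log₁₀(10.0/2.2) = 77 − 13.152 = 63.85 dB.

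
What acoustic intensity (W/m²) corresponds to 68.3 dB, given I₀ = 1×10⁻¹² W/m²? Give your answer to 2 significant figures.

6.8e-06 W/m²

I/I₀ = 10^(68.3/10) = 6.761e+06, so I = 6.761e+06 × 10⁻¹² W/m².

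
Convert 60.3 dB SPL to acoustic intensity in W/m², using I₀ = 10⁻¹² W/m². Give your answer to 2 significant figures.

I = I₀·10^(L/10) = 10⁻¹² × 10^(60.3/10) = 10^(-5.970).

1.1e-06 W/m²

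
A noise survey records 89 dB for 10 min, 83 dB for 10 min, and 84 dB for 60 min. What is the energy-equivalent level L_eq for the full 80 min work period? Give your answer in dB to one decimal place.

The energy average is taken in the linear domain: L_eq = 10·log₁₀[(Σ tᵢ·10^(Lᵢ/10))/T], T = 80 min.
Σ tᵢ·10^(Lᵢ/10) = 10·10^(89/10) + 10·10^(83/10) + 60·10^(84/10) = 2.501e+10.
L_eq = 10·log₁₀(2.501e+10/80) = 84.95 dB.

85.0 dB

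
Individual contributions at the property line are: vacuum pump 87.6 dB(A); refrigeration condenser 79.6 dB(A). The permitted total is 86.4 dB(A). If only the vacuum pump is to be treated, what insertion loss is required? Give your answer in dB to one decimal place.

Fixed contribution from the other source: Σ 10^(L/10) = 10^(79.6/10) = 9.120e+07 (79.60 dB(A)).
To meet 86.4 dB(A) overall, the treated vacuum pump may contribute at most 10^(86.4/10) − 9.120e+07 = 3.453e+08, i.e. 85.38 dB(A).
Required insertion loss = 87.6 − 85.38 = 2.22 dB.

2.2 dB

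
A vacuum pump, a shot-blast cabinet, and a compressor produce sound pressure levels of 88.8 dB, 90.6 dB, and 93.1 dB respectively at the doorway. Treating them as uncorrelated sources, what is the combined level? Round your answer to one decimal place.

For uncorrelated sources the intensities add, so convert each level to linear form, sum, and take 10·log₁₀ of the total.
Σ 10^(L/10) = 10^(88.8/10) + 10^(90.6/10) + 10^(93.1/10) = 3.948e+09.
L_total = 10·log₁₀(3.948e+09) = 95.96 dB.

96.0 dB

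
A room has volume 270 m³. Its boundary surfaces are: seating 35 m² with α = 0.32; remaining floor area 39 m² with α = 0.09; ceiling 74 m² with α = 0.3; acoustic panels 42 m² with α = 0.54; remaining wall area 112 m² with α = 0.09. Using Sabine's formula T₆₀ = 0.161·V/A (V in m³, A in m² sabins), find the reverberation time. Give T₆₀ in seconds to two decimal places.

0.62 s

A = Σ Sᵢαᵢ = 35·0.32 + 39·0.09 + 74·0.3 + 42·0.54 + 112·0.09 = 69.67 m².
T₆₀ = 0.161·V/A = 0.161·270/69.67 = 0.624 s.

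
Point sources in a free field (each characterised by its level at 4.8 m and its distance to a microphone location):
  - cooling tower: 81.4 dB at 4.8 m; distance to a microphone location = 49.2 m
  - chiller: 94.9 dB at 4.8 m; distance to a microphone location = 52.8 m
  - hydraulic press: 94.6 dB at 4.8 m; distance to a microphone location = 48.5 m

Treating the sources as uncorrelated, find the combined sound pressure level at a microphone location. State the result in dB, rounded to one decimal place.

77.4 dB

First find each source's level at the receiver (point-source: −20·log₁₀(r/r_ref)), then combine on an intensity basis.
cooling tower: 81.4 − 20·log₁₀(49.2/4.8) = 81.4 − 20.21 = 61.19 dB.
chiller: 94.9 − 20·log₁₀(52.8/4.8) = 94.9 − 20.83 = 74.07 dB.
hydraulic press: 94.6 − 20·log₁₀(48.5/4.8) = 94.6 − 20.09 = 74.51 dB.
Σ 10^(L/10) = 5.510e+07 → L_total = 10·log₁₀(5.510e+07) = 77.41 dB.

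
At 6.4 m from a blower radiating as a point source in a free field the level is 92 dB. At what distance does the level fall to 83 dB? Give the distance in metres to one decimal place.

18.0 m

For a point source L₁ − L₂ = 20·log₁₀(r₂/r₁), so r₂ = r₁·10^((L₁−L₂)/20).
r₂ = 6.4·10^((92−83)/20) = 6.4·10^(9.0/20) = 18.04 m.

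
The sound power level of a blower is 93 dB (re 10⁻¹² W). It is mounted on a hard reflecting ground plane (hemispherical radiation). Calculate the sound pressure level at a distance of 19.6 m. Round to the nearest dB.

Free-field hemispherical radiation: L_p = L_w − 10·log₁₀(2π·r²), r = 19.6 m.
2π·r² = 2414 m², 10·log₁₀ of that is 33.827 dB.
L_p = 93 − 33.827 = 59.17 dB.

59 dB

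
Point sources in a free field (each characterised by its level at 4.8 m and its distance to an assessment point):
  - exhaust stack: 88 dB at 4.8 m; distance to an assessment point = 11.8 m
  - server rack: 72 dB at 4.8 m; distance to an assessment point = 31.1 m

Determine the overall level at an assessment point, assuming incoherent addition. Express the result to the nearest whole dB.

80 dB

First find each source's level at the receiver (point-source: −20·log₁₀(r/r_ref)), then combine on an intensity basis.
exhaust stack: 88 − 20·log₁₀(11.8/4.8) = 88 − 7.81 = 80.19 dB.
server rack: 72 − 20·log₁₀(31.1/4.8) = 72 − 16.23 = 55.77 dB.
Σ 10^(L/10) = 1.048e+08 → L_total = 10·log₁₀(1.048e+08) = 80.20 dB.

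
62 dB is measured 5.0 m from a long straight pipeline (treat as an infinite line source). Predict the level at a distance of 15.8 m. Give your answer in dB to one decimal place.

Line-source attenuation: ΔL = 10·log₁₀(r₂/r₁) = 10·log₁₀(15.8/5.0) = 4.997 dB.
L₂ = 62 − 10·log₁₀(15.8/5.0) = 62 − 4.997 = 57.00 dB.

57.0 dB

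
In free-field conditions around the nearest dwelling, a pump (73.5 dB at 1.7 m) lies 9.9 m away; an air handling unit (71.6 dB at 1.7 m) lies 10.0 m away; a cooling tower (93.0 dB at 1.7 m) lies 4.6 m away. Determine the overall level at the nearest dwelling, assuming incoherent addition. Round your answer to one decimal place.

Propagate each source to the receiver with L = L_ref − 20·log₁₀(r/r_ref), then add intensities.
pump: 73.5 − 20·log₁₀(9.9/1.7) = 73.5 − 15.30 = 58.20 dB.
air handling unit: 71.6 − 20·log₁₀(10.0/1.7) = 71.6 − 15.39 = 56.21 dB.
cooling tower: 93.0 − 20·log₁₀(4.6/1.7) = 93.0 − 8.65 = 84.35 dB.
Σ 10^(L/10) = 2.736e+08 → L_total = 10·log₁₀(2.736e+08) = 84.37 dB.

84.4 dB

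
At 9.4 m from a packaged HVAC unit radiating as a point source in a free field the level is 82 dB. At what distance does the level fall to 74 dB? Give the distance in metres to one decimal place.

For a point source L₁ − L₂ = 20·log₁₀(r₂/r₁), so r₂ = r₁·10^((L₁−L₂)/20).
r₂ = 9.4·10^((82−74)/20) = 9.4·10^(8.0/20) = 23.61 m.

23.6 m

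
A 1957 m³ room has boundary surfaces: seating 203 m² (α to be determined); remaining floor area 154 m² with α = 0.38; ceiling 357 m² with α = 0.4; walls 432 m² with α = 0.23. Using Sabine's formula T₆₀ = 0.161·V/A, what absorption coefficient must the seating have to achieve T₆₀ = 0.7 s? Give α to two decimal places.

A = 0.161·V/T₆₀ = 0.161·1957/0.7 = 450.11 m² sabins.
Absorption from the other surfaces = 154·0.38 + 357·0.4 + 432·0.23 = 300.68 m², so the seating must supply 149.43 m² over 203 m².
α = 149.43/203 = 0.736.

0.74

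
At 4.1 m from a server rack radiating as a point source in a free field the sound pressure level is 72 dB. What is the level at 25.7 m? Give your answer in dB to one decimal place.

Spherical spreading from a point source gives a 20·log₁₀(r₂/r₁) drop.
L₂ = 72 − 20·log₁₀(25.7/4.1) = 72 − 15.943 = 56.06 dB.

56.1 dB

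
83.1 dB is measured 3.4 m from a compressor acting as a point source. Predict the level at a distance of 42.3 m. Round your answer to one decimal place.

For a point source, L₂ = L₁ − 20·log₁₀(r₂/r₁).
L₂ = 83.1 − 20·log₁₀(42.3/3.4) = 83.1 − 21.897 = 61.20 dB.

61.2 dB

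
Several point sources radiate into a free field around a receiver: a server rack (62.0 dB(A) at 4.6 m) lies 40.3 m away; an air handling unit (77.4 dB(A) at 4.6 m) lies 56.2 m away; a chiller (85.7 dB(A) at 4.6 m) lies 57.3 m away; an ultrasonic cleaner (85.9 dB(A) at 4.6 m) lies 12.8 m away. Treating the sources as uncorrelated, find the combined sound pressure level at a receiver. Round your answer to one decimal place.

Apply inverse-square spreading to bring every level to the receiver, then sum 10^(L/10).
server rack: 62.0 − 20·log₁₀(40.3/4.6) = 62.0 − 18.85 = 43.15 dB(A).
air handling unit: 77.4 − 20·log₁₀(56.2/4.6) = 77.4 − 21.74 = 55.66 dB(A).
chiller: 85.7 − 20·log₁₀(57.3/4.6) = 85.7 − 21.91 = 63.79 dB(A).
ultrasonic cleaner: 85.9 − 20·log₁₀(12.8/4.6) = 85.9 − 8.89 = 77.01 dB(A).
Σ 10^(L/10) = 5.303e+07 → L_total = 10·log₁₀(5.303e+07) = 77.25 dB(A).

77.2 dB(A)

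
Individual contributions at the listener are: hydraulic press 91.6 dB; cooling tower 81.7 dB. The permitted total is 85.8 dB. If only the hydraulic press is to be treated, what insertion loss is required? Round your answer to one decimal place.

Fixed contribution from the other source: Σ 10^(L/10) = 10^(81.7/10) = 1.479e+08 (81.70 dB).
The limit corresponds to 10^(85.8/10) = 3.802e+08; subtracting the fixed part leaves 2.323e+08 for the hydraulic press, i.e. 83.66 dB.
So the hydraulic press must be reduced from 91.6 to 83.66 dB: IL = 7.94 dB.

7.9 dB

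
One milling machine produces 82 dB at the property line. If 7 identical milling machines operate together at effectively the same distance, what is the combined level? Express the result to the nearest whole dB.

N identical incoherent sources raise the level by 10·log₁₀ N.
L_total = 82 + 10·log₁₀(7) = 82 + 8.451 = 90.45 dB.

90 dB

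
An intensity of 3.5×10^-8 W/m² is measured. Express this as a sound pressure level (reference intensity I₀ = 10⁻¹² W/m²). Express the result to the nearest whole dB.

45 dB

L = 10·log₁₀(I/I₀) = 10·log₁₀(3.5×10^-8/10⁻¹²) = 10·log₁₀(3.5×10^4).
L = 10·(0.5441 + 4) = 45.44 dB.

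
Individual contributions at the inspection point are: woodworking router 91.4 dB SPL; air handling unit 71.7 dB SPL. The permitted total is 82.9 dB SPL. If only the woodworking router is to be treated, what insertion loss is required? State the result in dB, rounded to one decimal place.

Everything except the woodworking router sums to 10^(71.7/10) = 1.479e+07 in linear terms, 71.70 dB SPL.
The limit corresponds to 10^(82.9/10) = 1.950e+08; subtracting the fixed part leaves 1.802e+08 for the woodworking router, i.e. 82.56 dB SPL.
So the woodworking router must be reduced from 91.4 to 82.56 dB SPL: IL = 8.84 dB.

8.8 dB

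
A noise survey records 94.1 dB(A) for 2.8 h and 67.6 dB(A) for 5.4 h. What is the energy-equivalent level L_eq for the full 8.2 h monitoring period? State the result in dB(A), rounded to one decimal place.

The energy average is taken in the linear domain: L_eq = 10·log₁₀[(Σ tᵢ·10^(Lᵢ/10))/T], T = 8.2 h.
Σ tᵢ·10^(Lᵢ/10) = 2.8·10^(94.1/10) + 5.4·10^(67.6/10) = 7.228e+09.
L_eq = 10·log₁₀(7.228e+09/8.2) = 89.45 dB(A).

89.5 dB(A)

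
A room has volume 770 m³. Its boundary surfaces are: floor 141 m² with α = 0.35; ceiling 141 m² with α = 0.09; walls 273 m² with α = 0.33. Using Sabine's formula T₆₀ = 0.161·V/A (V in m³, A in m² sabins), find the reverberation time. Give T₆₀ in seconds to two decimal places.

Summing Sᵢαᵢ: 141·0.35 + 141·0.09 + 273·0.33 = 152.13 m².
T₆₀ = 0.161·V/A = 0.161·770/152.13 = 0.815 s.

0.81 s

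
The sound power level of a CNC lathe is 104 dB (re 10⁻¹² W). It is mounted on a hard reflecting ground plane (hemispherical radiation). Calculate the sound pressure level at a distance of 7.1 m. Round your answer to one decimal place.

79.0 dB

L_p = L_w − 10·log₁₀(2π·r²) with r = 7.1 m.
2π·r² = 316.7 m², 10·log₁₀ of that is 25.007 dB.
L_p = 104 − 25.007 = 78.99 dB.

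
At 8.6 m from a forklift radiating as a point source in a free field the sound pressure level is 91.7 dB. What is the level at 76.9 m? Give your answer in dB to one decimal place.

Spherical spreading from a point source gives a 20·log₁₀(r₂/r₁) drop.
L₂ = 91.7 − 20·log₁₀(76.9/8.6) = 91.7 − 19.029 = 72.67 dB.

72.7 dB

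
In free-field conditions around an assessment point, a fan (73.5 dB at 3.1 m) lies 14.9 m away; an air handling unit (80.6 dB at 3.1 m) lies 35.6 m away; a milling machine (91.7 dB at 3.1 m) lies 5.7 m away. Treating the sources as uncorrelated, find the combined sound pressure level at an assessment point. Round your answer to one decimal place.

Apply inverse-square spreading to bring every level to the receiver, then sum 10^(L/10).
fan: 73.5 − 20·log₁₀(14.9/3.1) = 73.5 − 13.64 = 59.86 dB.
air handling unit: 80.6 − 20·log₁₀(35.6/3.1) = 80.6 − 21.20 = 59.40 dB.
milling machine: 91.7 − 20·log₁₀(5.7/3.1) = 91.7 − 5.29 = 86.41 dB.
Σ 10^(L/10) = 4.393e+08 → L_total = 10·log₁₀(4.393e+08) = 86.43 dB.

86.4 dB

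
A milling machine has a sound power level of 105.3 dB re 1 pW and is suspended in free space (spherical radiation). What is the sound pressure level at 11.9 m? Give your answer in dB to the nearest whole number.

The power spreads over a sphere of area 4π·r², so L_p = L_w − 10·log₁₀(4π·r²).
4π·r² = 1780 m², 10·log₁₀ of that is 32.503 dB.
L_p = 105.3 − 32.503 = 72.80 dB.

73 dB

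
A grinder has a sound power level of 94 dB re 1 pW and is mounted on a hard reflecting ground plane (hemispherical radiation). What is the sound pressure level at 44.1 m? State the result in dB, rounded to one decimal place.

53.1 dB

The power spreads over a hemisphere of area 2π·r², so L_p = L_w − 10·log₁₀(2π·r²).
2π·r² = 1.222e+04 m², 10·log₁₀ of that is 40.871 dB.
L_p = 94 − 40.871 = 53.13 dB.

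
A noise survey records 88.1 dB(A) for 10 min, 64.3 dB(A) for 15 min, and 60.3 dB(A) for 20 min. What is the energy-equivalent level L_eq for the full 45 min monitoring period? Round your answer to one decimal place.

81.6 dB(A)

L_eq = 10·log₁₀[(1/T)·Σ tᵢ·10^(Lᵢ/10)] with T = 45 min.
Σ tᵢ·10^(Lᵢ/10) = 10·10^(88.1/10) + 15·10^(64.3/10) + 20·10^(60.3/10) = 6.518e+09.
L_eq = 10·log₁₀(6.518e+09/45) = 81.61 dB(A).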